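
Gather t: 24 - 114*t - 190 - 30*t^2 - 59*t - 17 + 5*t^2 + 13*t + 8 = -25*t^2 - 160*t - 175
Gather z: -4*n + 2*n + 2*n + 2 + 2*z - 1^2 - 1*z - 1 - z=0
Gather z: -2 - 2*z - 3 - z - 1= -3*z - 6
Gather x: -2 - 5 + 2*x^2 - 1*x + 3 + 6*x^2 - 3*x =8*x^2 - 4*x - 4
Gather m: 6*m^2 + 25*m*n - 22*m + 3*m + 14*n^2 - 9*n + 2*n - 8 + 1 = 6*m^2 + m*(25*n - 19) + 14*n^2 - 7*n - 7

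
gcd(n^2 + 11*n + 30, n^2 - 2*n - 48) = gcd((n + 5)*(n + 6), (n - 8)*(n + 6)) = n + 6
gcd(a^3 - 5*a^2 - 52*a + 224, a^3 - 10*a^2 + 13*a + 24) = a - 8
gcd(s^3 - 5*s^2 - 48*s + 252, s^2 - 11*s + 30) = s - 6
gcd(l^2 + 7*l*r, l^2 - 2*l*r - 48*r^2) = 1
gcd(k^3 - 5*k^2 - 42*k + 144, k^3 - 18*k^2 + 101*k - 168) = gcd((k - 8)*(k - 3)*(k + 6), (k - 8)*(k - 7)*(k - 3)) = k^2 - 11*k + 24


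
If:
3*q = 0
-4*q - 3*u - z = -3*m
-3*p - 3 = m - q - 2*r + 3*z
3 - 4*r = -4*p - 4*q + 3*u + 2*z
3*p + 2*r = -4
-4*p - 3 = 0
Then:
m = 13/8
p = -3/4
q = 0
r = -7/8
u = 25/12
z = -11/8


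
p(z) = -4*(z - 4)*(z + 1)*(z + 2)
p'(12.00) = -1592.00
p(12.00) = -5824.00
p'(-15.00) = -2780.00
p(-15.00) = 13832.00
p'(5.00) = -220.00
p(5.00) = -168.00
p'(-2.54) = -57.74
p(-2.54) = 21.75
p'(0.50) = 41.00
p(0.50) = 52.50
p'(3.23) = -59.35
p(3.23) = 68.14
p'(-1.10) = 16.68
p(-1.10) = -1.84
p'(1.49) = 25.28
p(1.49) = 87.25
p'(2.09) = 4.30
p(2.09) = 96.56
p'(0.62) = 40.35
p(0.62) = 57.38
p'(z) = -4*(z - 4)*(z + 1) - 4*(z - 4)*(z + 2) - 4*(z + 1)*(z + 2)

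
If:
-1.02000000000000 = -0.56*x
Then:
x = 1.82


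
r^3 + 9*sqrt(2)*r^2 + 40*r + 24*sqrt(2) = (r + sqrt(2))*(r + 2*sqrt(2))*(r + 6*sqrt(2))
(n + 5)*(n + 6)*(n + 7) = n^3 + 18*n^2 + 107*n + 210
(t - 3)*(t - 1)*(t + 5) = t^3 + t^2 - 17*t + 15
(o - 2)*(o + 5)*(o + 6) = o^3 + 9*o^2 + 8*o - 60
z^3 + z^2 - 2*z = z*(z - 1)*(z + 2)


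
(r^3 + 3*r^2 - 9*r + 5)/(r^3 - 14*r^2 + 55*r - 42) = (r^2 + 4*r - 5)/(r^2 - 13*r + 42)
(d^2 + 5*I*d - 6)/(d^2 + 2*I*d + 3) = (d + 2*I)/(d - I)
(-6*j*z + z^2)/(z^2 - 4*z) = (-6*j + z)/(z - 4)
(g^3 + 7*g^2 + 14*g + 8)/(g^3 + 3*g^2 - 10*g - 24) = (g + 1)/(g - 3)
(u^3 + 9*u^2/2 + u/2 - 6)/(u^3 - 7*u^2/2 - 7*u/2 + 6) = (u + 4)/(u - 4)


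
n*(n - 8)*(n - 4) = n^3 - 12*n^2 + 32*n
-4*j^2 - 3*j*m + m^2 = (-4*j + m)*(j + m)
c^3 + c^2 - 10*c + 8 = (c - 2)*(c - 1)*(c + 4)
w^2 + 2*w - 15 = (w - 3)*(w + 5)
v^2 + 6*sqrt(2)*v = v*(v + 6*sqrt(2))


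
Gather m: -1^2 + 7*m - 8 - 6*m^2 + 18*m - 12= -6*m^2 + 25*m - 21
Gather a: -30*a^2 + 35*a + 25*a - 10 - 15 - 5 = -30*a^2 + 60*a - 30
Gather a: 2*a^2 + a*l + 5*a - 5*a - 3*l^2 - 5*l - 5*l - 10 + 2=2*a^2 + a*l - 3*l^2 - 10*l - 8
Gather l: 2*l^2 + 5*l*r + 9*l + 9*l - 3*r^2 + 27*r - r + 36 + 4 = 2*l^2 + l*(5*r + 18) - 3*r^2 + 26*r + 40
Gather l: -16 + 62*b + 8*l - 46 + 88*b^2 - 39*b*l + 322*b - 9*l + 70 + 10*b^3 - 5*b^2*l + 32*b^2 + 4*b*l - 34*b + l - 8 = 10*b^3 + 120*b^2 + 350*b + l*(-5*b^2 - 35*b)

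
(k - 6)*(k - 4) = k^2 - 10*k + 24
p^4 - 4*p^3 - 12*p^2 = p^2*(p - 6)*(p + 2)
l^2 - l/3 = l*(l - 1/3)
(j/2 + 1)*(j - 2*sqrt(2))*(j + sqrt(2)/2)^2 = j^4/2 - sqrt(2)*j^3/2 + j^3 - 7*j^2/4 - sqrt(2)*j^2 - 7*j/2 - sqrt(2)*j/2 - sqrt(2)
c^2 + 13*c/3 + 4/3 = (c + 1/3)*(c + 4)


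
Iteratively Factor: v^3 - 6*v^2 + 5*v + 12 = (v - 3)*(v^2 - 3*v - 4) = (v - 3)*(v + 1)*(v - 4)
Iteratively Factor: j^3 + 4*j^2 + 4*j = (j + 2)*(j^2 + 2*j) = j*(j + 2)*(j + 2)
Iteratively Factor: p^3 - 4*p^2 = (p)*(p^2 - 4*p) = p*(p - 4)*(p)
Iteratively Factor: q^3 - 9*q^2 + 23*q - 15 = (q - 5)*(q^2 - 4*q + 3) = (q - 5)*(q - 3)*(q - 1)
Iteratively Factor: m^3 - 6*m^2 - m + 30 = (m - 3)*(m^2 - 3*m - 10) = (m - 3)*(m + 2)*(m - 5)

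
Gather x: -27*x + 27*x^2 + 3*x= 27*x^2 - 24*x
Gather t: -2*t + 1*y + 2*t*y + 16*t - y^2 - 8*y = t*(2*y + 14) - y^2 - 7*y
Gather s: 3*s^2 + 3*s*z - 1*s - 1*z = 3*s^2 + s*(3*z - 1) - z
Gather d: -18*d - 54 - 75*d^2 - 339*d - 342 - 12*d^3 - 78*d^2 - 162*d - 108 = -12*d^3 - 153*d^2 - 519*d - 504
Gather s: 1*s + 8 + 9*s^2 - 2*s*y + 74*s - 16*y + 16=9*s^2 + s*(75 - 2*y) - 16*y + 24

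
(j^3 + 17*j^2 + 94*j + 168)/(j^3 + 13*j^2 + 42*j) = (j + 4)/j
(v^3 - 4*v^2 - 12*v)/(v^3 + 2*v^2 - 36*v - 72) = v/(v + 6)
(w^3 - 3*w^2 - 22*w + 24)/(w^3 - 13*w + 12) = (w - 6)/(w - 3)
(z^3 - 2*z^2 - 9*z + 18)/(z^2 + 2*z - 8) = (z^2 - 9)/(z + 4)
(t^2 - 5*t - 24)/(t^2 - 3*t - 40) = (t + 3)/(t + 5)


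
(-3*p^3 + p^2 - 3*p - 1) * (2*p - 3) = -6*p^4 + 11*p^3 - 9*p^2 + 7*p + 3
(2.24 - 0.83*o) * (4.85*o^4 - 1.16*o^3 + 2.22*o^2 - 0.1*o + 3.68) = -4.0255*o^5 + 11.8268*o^4 - 4.441*o^3 + 5.0558*o^2 - 3.2784*o + 8.2432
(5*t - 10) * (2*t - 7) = 10*t^2 - 55*t + 70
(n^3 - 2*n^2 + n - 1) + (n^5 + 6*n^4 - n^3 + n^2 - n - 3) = n^5 + 6*n^4 - n^2 - 4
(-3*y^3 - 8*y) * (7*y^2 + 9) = -21*y^5 - 83*y^3 - 72*y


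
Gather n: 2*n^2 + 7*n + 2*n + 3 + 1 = 2*n^2 + 9*n + 4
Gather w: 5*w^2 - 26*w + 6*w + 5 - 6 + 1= 5*w^2 - 20*w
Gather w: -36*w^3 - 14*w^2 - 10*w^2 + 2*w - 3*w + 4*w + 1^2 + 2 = -36*w^3 - 24*w^2 + 3*w + 3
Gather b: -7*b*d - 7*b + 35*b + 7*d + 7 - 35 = b*(28 - 7*d) + 7*d - 28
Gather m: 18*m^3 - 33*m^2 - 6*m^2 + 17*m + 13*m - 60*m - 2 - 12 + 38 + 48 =18*m^3 - 39*m^2 - 30*m + 72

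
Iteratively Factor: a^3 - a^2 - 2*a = (a - 2)*(a^2 + a) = (a - 2)*(a + 1)*(a)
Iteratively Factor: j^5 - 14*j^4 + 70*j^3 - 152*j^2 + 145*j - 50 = (j - 5)*(j^4 - 9*j^3 + 25*j^2 - 27*j + 10) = (j - 5)*(j - 1)*(j^3 - 8*j^2 + 17*j - 10) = (j - 5)^2*(j - 1)*(j^2 - 3*j + 2) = (j - 5)^2*(j - 1)^2*(j - 2)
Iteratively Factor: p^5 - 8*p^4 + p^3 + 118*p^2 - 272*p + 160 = (p - 2)*(p^4 - 6*p^3 - 11*p^2 + 96*p - 80) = (p - 5)*(p - 2)*(p^3 - p^2 - 16*p + 16) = (p - 5)*(p - 2)*(p - 1)*(p^2 - 16) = (p - 5)*(p - 2)*(p - 1)*(p + 4)*(p - 4)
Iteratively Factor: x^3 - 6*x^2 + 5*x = (x - 1)*(x^2 - 5*x) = (x - 5)*(x - 1)*(x)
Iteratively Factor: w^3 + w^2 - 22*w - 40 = (w - 5)*(w^2 + 6*w + 8) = (w - 5)*(w + 2)*(w + 4)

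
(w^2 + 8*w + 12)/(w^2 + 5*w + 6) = (w + 6)/(w + 3)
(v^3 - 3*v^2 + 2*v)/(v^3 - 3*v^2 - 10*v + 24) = v*(v - 1)/(v^2 - v - 12)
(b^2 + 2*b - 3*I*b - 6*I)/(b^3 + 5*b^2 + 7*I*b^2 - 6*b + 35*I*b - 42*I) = (b^2 + b*(2 - 3*I) - 6*I)/(b^3 + b^2*(5 + 7*I) + b*(-6 + 35*I) - 42*I)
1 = 1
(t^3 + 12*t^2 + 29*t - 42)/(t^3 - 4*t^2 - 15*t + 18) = (t^2 + 13*t + 42)/(t^2 - 3*t - 18)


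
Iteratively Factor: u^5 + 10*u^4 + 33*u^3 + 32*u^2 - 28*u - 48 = (u + 3)*(u^4 + 7*u^3 + 12*u^2 - 4*u - 16) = (u + 3)*(u + 4)*(u^3 + 3*u^2 - 4) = (u + 2)*(u + 3)*(u + 4)*(u^2 + u - 2) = (u - 1)*(u + 2)*(u + 3)*(u + 4)*(u + 2)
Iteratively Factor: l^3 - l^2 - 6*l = (l)*(l^2 - l - 6) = l*(l + 2)*(l - 3)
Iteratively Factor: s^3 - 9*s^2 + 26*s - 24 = (s - 2)*(s^2 - 7*s + 12) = (s - 3)*(s - 2)*(s - 4)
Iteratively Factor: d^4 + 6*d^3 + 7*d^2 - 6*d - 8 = (d + 4)*(d^3 + 2*d^2 - d - 2) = (d - 1)*(d + 4)*(d^2 + 3*d + 2) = (d - 1)*(d + 1)*(d + 4)*(d + 2)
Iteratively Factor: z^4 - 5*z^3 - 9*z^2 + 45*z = (z - 3)*(z^3 - 2*z^2 - 15*z) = z*(z - 3)*(z^2 - 2*z - 15) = z*(z - 5)*(z - 3)*(z + 3)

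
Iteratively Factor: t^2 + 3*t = (t)*(t + 3)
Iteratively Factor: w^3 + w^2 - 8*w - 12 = (w + 2)*(w^2 - w - 6) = (w + 2)^2*(w - 3)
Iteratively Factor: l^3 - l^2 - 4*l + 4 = (l - 2)*(l^2 + l - 2) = (l - 2)*(l - 1)*(l + 2)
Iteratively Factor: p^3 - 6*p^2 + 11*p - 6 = (p - 1)*(p^2 - 5*p + 6) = (p - 2)*(p - 1)*(p - 3)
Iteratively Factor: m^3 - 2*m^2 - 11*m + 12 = (m - 1)*(m^2 - m - 12) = (m - 1)*(m + 3)*(m - 4)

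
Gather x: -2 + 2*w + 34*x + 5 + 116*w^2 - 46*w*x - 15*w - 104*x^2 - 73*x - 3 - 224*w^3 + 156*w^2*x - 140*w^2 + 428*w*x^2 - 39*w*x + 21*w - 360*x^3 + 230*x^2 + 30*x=-224*w^3 - 24*w^2 + 8*w - 360*x^3 + x^2*(428*w + 126) + x*(156*w^2 - 85*w - 9)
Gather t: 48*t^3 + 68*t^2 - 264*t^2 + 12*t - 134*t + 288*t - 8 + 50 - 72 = 48*t^3 - 196*t^2 + 166*t - 30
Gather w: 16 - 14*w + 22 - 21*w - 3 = 35 - 35*w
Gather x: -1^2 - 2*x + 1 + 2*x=0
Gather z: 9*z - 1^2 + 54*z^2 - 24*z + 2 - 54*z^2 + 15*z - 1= 0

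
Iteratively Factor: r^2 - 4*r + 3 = (r - 1)*(r - 3)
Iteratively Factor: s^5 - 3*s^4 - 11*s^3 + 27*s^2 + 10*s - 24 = (s + 3)*(s^4 - 6*s^3 + 7*s^2 + 6*s - 8) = (s - 2)*(s + 3)*(s^3 - 4*s^2 - s + 4) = (s - 4)*(s - 2)*(s + 3)*(s^2 - 1) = (s - 4)*(s - 2)*(s - 1)*(s + 3)*(s + 1)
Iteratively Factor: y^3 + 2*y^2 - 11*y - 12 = (y + 1)*(y^2 + y - 12) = (y + 1)*(y + 4)*(y - 3)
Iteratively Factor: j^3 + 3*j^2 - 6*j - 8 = (j - 2)*(j^2 + 5*j + 4) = (j - 2)*(j + 4)*(j + 1)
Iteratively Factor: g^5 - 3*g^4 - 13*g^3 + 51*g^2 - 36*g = (g - 1)*(g^4 - 2*g^3 - 15*g^2 + 36*g) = (g - 1)*(g + 4)*(g^3 - 6*g^2 + 9*g) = g*(g - 1)*(g + 4)*(g^2 - 6*g + 9) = g*(g - 3)*(g - 1)*(g + 4)*(g - 3)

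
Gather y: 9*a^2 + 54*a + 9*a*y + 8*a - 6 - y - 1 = 9*a^2 + 62*a + y*(9*a - 1) - 7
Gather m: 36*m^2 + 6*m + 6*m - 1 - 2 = 36*m^2 + 12*m - 3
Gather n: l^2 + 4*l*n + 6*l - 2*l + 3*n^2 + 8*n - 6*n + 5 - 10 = l^2 + 4*l + 3*n^2 + n*(4*l + 2) - 5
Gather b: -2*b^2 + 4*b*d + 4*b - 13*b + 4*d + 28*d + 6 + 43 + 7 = -2*b^2 + b*(4*d - 9) + 32*d + 56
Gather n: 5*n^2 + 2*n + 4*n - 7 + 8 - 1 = 5*n^2 + 6*n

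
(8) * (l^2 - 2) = 8*l^2 - 16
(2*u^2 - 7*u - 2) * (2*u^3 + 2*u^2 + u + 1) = 4*u^5 - 10*u^4 - 16*u^3 - 9*u^2 - 9*u - 2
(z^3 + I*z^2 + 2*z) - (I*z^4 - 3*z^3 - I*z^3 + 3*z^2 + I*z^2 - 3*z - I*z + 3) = -I*z^4 + 4*z^3 + I*z^3 - 3*z^2 + 5*z + I*z - 3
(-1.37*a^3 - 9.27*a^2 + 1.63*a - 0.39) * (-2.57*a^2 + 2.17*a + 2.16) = 3.5209*a^5 + 20.851*a^4 - 27.2642*a^3 - 15.4838*a^2 + 2.6745*a - 0.8424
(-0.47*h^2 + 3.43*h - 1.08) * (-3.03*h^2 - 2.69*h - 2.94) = 1.4241*h^4 - 9.1286*h^3 - 4.5725*h^2 - 7.179*h + 3.1752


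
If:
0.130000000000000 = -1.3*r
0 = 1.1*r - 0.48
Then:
No Solution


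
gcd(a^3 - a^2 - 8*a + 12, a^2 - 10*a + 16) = a - 2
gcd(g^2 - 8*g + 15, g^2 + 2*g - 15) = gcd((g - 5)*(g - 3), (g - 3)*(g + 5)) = g - 3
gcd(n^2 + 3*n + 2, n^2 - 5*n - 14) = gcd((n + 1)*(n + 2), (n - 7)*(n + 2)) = n + 2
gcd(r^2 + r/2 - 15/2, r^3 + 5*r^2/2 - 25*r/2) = r - 5/2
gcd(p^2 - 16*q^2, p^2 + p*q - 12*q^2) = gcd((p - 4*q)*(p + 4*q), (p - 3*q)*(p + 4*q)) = p + 4*q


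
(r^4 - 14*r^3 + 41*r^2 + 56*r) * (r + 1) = r^5 - 13*r^4 + 27*r^3 + 97*r^2 + 56*r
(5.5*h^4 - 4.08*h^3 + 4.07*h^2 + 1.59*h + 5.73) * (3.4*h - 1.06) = 18.7*h^5 - 19.702*h^4 + 18.1628*h^3 + 1.0918*h^2 + 17.7966*h - 6.0738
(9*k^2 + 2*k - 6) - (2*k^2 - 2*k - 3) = 7*k^2 + 4*k - 3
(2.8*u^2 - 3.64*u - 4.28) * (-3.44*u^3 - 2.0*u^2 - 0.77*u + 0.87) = -9.632*u^5 + 6.9216*u^4 + 19.8472*u^3 + 13.7988*u^2 + 0.1288*u - 3.7236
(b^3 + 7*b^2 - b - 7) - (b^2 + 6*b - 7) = b^3 + 6*b^2 - 7*b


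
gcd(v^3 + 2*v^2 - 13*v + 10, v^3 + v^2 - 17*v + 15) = v^2 + 4*v - 5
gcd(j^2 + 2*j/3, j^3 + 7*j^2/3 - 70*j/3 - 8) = 1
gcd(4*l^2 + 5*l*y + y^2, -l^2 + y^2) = l + y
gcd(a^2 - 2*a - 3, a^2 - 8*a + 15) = a - 3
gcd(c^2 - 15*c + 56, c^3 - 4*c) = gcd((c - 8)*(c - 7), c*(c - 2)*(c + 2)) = 1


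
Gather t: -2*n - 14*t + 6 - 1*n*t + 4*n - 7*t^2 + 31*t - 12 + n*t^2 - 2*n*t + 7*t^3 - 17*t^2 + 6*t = 2*n + 7*t^3 + t^2*(n - 24) + t*(23 - 3*n) - 6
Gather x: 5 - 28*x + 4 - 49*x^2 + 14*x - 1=-49*x^2 - 14*x + 8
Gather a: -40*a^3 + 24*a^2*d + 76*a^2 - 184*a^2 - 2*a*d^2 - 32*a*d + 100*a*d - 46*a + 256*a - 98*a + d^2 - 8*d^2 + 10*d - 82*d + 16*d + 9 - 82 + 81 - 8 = -40*a^3 + a^2*(24*d - 108) + a*(-2*d^2 + 68*d + 112) - 7*d^2 - 56*d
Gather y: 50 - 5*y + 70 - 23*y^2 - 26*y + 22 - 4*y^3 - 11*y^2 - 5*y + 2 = -4*y^3 - 34*y^2 - 36*y + 144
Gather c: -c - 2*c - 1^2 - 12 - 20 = -3*c - 33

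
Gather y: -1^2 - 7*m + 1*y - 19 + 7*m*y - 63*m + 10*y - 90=-70*m + y*(7*m + 11) - 110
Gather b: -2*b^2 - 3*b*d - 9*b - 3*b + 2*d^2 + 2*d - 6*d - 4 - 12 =-2*b^2 + b*(-3*d - 12) + 2*d^2 - 4*d - 16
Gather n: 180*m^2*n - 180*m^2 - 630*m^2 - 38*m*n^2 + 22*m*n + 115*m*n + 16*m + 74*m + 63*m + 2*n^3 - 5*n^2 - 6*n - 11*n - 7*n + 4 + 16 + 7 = -810*m^2 + 153*m + 2*n^3 + n^2*(-38*m - 5) + n*(180*m^2 + 137*m - 24) + 27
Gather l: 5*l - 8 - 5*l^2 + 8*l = -5*l^2 + 13*l - 8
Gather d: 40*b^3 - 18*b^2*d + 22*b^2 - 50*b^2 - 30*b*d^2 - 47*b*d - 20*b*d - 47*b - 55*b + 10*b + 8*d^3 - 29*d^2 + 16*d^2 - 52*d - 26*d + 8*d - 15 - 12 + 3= 40*b^3 - 28*b^2 - 92*b + 8*d^3 + d^2*(-30*b - 13) + d*(-18*b^2 - 67*b - 70) - 24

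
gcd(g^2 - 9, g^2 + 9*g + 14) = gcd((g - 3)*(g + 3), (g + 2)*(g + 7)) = 1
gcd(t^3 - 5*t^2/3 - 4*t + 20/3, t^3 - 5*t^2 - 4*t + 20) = t^2 - 4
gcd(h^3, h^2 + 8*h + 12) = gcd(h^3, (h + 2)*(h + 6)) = 1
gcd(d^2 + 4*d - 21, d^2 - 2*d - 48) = 1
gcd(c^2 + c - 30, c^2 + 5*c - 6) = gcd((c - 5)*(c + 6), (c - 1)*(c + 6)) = c + 6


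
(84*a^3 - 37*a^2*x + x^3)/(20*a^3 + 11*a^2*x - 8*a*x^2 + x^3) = (-21*a^2 + 4*a*x + x^2)/(-5*a^2 - 4*a*x + x^2)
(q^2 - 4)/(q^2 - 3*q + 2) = (q + 2)/(q - 1)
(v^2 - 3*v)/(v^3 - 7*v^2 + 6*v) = (v - 3)/(v^2 - 7*v + 6)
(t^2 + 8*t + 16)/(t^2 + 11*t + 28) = (t + 4)/(t + 7)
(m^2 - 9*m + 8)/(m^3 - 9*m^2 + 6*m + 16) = (m - 1)/(m^2 - m - 2)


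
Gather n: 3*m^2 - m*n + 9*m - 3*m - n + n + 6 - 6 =3*m^2 - m*n + 6*m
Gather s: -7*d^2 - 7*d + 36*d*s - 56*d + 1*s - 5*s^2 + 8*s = -7*d^2 - 63*d - 5*s^2 + s*(36*d + 9)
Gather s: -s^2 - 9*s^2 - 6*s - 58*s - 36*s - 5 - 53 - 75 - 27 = -10*s^2 - 100*s - 160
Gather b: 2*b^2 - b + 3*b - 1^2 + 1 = 2*b^2 + 2*b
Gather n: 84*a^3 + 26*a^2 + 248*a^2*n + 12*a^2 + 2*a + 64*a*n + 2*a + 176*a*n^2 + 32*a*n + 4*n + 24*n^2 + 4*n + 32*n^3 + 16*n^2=84*a^3 + 38*a^2 + 4*a + 32*n^3 + n^2*(176*a + 40) + n*(248*a^2 + 96*a + 8)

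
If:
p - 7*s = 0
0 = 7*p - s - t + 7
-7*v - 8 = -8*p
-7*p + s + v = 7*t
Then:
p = -351/376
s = -351/2632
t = 197/329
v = -727/329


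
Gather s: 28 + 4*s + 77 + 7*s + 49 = 11*s + 154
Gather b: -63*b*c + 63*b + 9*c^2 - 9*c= b*(63 - 63*c) + 9*c^2 - 9*c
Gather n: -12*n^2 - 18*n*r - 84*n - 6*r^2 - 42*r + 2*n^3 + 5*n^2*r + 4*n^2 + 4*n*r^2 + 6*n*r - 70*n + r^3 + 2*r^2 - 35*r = 2*n^3 + n^2*(5*r - 8) + n*(4*r^2 - 12*r - 154) + r^3 - 4*r^2 - 77*r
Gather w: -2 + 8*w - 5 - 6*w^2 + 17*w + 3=-6*w^2 + 25*w - 4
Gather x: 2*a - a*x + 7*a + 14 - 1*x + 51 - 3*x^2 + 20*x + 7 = 9*a - 3*x^2 + x*(19 - a) + 72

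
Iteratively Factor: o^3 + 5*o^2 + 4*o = (o + 4)*(o^2 + o) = (o + 1)*(o + 4)*(o)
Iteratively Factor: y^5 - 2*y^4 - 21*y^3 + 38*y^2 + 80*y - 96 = (y - 4)*(y^4 + 2*y^3 - 13*y^2 - 14*y + 24) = (y - 4)*(y - 1)*(y^3 + 3*y^2 - 10*y - 24) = (y - 4)*(y - 1)*(y + 2)*(y^2 + y - 12) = (y - 4)*(y - 3)*(y - 1)*(y + 2)*(y + 4)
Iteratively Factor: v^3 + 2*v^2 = (v)*(v^2 + 2*v) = v*(v + 2)*(v)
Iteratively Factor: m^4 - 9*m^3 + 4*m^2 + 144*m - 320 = (m - 5)*(m^3 - 4*m^2 - 16*m + 64) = (m - 5)*(m + 4)*(m^2 - 8*m + 16) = (m - 5)*(m - 4)*(m + 4)*(m - 4)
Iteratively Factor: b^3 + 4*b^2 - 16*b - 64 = (b + 4)*(b^2 - 16) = (b + 4)^2*(b - 4)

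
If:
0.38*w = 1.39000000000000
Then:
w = 3.66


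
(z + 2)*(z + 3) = z^2 + 5*z + 6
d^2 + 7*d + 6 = (d + 1)*(d + 6)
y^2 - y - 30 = (y - 6)*(y + 5)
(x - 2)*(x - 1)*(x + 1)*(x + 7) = x^4 + 5*x^3 - 15*x^2 - 5*x + 14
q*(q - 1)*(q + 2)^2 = q^4 + 3*q^3 - 4*q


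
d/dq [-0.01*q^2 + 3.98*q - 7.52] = 3.98 - 0.02*q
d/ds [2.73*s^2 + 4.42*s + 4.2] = 5.46*s + 4.42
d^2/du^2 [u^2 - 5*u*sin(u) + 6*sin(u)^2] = 5*u*sin(u) - 24*sin(u)^2 - 10*cos(u) + 14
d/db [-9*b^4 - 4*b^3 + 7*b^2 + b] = -36*b^3 - 12*b^2 + 14*b + 1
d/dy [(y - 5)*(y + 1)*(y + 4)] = 3*y^2 - 21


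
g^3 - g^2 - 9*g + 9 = (g - 3)*(g - 1)*(g + 3)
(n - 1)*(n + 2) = n^2 + n - 2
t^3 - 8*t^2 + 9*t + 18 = (t - 6)*(t - 3)*(t + 1)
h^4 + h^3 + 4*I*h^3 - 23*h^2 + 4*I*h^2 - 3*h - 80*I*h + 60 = (h - 4)*(h + 5)*(h + I)*(h + 3*I)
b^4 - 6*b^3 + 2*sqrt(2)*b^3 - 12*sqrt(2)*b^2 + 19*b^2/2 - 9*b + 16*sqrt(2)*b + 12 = (b - 4)*(b - 2)*(b + sqrt(2)/2)*(b + 3*sqrt(2)/2)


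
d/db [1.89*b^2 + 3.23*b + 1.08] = 3.78*b + 3.23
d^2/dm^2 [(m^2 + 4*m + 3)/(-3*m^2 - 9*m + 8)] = 2*(-9*m^3 - 153*m^2 - 531*m - 667)/(27*m^6 + 243*m^5 + 513*m^4 - 567*m^3 - 1368*m^2 + 1728*m - 512)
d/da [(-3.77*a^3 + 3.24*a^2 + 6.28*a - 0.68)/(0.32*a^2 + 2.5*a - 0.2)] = (-1.2064*a^4 - 18.85*a^3 + 8.3524*a^2 - 0.860800000000001*a + 0.444)/(0.1024*a^4 + 1.6*a^3 + 6.122*a^2 - 1.0*a + 0.04)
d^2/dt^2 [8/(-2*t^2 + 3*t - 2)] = 16*(4*t^2 - 6*t - (4*t - 3)^2 + 4)/(2*t^2 - 3*t + 2)^3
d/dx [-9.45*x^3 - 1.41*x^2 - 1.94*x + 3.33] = -28.35*x^2 - 2.82*x - 1.94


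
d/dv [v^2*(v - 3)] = 3*v*(v - 2)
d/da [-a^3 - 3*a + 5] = -3*a^2 - 3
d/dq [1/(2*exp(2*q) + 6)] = -exp(2*q)/(exp(2*q) + 3)^2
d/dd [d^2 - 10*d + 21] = 2*d - 10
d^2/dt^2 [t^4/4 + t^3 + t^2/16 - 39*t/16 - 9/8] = 3*t^2 + 6*t + 1/8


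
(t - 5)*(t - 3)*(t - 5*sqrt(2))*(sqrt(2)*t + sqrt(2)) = sqrt(2)*t^4 - 10*t^3 - 7*sqrt(2)*t^3 + 7*sqrt(2)*t^2 + 70*t^2 - 70*t + 15*sqrt(2)*t - 150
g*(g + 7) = g^2 + 7*g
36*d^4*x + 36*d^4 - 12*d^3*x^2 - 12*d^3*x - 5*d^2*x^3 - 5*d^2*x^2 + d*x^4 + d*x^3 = (-6*d + x)*(-2*d + x)*(3*d + x)*(d*x + d)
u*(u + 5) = u^2 + 5*u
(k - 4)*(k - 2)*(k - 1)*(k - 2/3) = k^4 - 23*k^3/3 + 56*k^2/3 - 52*k/3 + 16/3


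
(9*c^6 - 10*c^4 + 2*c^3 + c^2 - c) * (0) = 0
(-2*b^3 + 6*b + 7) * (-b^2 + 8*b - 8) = 2*b^5 - 16*b^4 + 10*b^3 + 41*b^2 + 8*b - 56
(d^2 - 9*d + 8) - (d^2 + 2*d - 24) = 32 - 11*d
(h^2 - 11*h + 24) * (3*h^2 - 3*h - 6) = 3*h^4 - 36*h^3 + 99*h^2 - 6*h - 144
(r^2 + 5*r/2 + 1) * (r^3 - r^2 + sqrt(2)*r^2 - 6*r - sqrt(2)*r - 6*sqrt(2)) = r^5 + sqrt(2)*r^4 + 3*r^4/2 - 15*r^3/2 + 3*sqrt(2)*r^3/2 - 16*r^2 - 15*sqrt(2)*r^2/2 - 16*sqrt(2)*r - 6*r - 6*sqrt(2)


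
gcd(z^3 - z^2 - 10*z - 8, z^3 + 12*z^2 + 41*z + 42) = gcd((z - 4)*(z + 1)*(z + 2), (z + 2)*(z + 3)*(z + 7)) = z + 2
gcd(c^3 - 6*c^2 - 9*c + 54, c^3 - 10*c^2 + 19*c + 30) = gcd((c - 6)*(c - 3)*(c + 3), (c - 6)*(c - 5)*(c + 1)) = c - 6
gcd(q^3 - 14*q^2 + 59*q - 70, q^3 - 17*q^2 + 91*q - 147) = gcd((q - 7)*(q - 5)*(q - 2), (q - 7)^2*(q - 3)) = q - 7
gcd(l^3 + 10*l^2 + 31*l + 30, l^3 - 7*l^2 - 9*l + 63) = l + 3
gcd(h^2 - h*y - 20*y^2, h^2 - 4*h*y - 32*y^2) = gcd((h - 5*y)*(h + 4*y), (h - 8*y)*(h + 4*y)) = h + 4*y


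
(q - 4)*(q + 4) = q^2 - 16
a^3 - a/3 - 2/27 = (a - 2/3)*(a + 1/3)^2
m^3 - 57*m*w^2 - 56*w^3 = (m - 8*w)*(m + w)*(m + 7*w)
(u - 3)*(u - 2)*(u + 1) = u^3 - 4*u^2 + u + 6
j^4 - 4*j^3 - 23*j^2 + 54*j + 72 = (j - 6)*(j - 3)*(j + 1)*(j + 4)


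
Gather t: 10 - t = 10 - t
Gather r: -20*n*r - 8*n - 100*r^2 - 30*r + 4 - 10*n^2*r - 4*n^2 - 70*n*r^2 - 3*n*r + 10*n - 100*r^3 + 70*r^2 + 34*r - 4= -4*n^2 + 2*n - 100*r^3 + r^2*(-70*n - 30) + r*(-10*n^2 - 23*n + 4)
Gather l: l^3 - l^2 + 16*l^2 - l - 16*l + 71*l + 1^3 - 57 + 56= l^3 + 15*l^2 + 54*l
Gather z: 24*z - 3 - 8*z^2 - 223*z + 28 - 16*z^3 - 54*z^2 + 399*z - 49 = -16*z^3 - 62*z^2 + 200*z - 24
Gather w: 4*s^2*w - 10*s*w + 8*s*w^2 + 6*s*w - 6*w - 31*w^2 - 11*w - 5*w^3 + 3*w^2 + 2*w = -5*w^3 + w^2*(8*s - 28) + w*(4*s^2 - 4*s - 15)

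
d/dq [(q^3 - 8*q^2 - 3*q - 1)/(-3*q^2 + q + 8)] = (-3*q^4 + 2*q^3 + 7*q^2 - 134*q - 23)/(9*q^4 - 6*q^3 - 47*q^2 + 16*q + 64)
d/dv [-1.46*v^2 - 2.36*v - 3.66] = -2.92*v - 2.36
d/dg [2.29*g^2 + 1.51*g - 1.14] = 4.58*g + 1.51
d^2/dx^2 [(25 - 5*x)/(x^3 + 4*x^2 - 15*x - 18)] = 10*(-(x - 5)*(3*x^2 + 8*x - 15)^2 + (3*x^2 + 8*x + (x - 5)*(3*x + 4) - 15)*(x^3 + 4*x^2 - 15*x - 18))/(x^3 + 4*x^2 - 15*x - 18)^3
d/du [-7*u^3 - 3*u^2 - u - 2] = -21*u^2 - 6*u - 1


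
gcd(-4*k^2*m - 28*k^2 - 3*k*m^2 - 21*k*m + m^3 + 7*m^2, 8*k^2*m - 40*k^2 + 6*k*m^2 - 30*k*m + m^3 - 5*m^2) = 1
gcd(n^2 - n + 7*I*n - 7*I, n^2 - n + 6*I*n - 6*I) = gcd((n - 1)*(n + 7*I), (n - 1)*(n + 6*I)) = n - 1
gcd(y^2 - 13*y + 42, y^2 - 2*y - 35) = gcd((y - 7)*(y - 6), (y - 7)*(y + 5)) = y - 7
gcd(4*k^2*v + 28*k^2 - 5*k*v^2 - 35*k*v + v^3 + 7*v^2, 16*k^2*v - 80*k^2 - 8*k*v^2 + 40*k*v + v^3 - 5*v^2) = -4*k + v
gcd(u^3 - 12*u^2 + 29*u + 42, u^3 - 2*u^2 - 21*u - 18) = u^2 - 5*u - 6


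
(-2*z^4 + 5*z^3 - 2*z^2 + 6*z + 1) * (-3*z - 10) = 6*z^5 + 5*z^4 - 44*z^3 + 2*z^2 - 63*z - 10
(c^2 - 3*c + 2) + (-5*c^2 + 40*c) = -4*c^2 + 37*c + 2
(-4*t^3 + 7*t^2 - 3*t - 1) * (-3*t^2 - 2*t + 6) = 12*t^5 - 13*t^4 - 29*t^3 + 51*t^2 - 16*t - 6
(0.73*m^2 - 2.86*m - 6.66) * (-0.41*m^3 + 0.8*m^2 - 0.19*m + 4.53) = -0.2993*m^5 + 1.7566*m^4 + 0.3039*m^3 - 1.4777*m^2 - 11.6904*m - 30.1698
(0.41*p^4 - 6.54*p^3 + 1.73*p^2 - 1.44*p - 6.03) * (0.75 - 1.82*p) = -0.7462*p^5 + 12.2103*p^4 - 8.0536*p^3 + 3.9183*p^2 + 9.8946*p - 4.5225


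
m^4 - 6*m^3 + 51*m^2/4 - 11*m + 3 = (m - 2)^2*(m - 3/2)*(m - 1/2)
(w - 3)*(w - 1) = w^2 - 4*w + 3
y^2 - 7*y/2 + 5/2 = (y - 5/2)*(y - 1)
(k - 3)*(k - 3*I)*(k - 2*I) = k^3 - 3*k^2 - 5*I*k^2 - 6*k + 15*I*k + 18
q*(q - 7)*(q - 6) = q^3 - 13*q^2 + 42*q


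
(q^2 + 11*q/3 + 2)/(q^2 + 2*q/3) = (q + 3)/q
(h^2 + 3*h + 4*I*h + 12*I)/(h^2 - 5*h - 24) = (h + 4*I)/(h - 8)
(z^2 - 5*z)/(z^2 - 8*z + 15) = z/(z - 3)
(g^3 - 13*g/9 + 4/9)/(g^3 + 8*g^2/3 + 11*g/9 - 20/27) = 3*(g - 1)/(3*g + 5)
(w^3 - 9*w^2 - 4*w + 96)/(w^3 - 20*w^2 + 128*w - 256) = (w + 3)/(w - 8)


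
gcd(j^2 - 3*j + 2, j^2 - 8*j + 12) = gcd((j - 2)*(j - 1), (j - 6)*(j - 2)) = j - 2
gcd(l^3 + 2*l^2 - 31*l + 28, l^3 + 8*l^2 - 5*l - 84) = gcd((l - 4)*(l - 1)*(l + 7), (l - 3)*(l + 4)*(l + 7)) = l + 7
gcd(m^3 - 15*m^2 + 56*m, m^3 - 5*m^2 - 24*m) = m^2 - 8*m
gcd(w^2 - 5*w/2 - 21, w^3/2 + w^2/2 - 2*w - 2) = 1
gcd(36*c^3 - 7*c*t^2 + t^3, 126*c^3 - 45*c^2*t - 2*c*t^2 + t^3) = 18*c^2 - 9*c*t + t^2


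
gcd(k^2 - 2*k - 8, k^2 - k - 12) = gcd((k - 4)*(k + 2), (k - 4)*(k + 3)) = k - 4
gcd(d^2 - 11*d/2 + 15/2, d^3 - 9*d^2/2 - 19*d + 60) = d - 5/2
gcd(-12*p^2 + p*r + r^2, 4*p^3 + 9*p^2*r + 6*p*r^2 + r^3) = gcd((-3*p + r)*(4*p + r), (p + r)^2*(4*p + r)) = 4*p + r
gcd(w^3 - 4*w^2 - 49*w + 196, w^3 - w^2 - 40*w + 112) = w^2 + 3*w - 28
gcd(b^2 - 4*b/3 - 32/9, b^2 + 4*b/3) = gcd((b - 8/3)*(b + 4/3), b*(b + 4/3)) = b + 4/3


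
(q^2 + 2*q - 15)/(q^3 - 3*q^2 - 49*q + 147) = (q + 5)/(q^2 - 49)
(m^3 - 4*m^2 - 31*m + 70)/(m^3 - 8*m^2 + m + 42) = (m^2 + 3*m - 10)/(m^2 - m - 6)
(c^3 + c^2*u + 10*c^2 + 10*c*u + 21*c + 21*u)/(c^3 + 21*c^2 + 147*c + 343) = (c^2 + c*u + 3*c + 3*u)/(c^2 + 14*c + 49)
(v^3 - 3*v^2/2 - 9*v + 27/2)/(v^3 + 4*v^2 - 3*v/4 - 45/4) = 2*(v - 3)/(2*v + 5)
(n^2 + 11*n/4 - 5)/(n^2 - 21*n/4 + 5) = (n + 4)/(n - 4)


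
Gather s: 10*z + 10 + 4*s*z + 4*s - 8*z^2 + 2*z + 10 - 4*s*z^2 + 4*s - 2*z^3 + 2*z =s*(-4*z^2 + 4*z + 8) - 2*z^3 - 8*z^2 + 14*z + 20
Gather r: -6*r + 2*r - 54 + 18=-4*r - 36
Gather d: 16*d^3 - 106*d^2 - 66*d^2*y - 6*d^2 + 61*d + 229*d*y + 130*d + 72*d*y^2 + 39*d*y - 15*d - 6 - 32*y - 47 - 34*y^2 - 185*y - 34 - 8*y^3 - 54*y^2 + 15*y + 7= 16*d^3 + d^2*(-66*y - 112) + d*(72*y^2 + 268*y + 176) - 8*y^3 - 88*y^2 - 202*y - 80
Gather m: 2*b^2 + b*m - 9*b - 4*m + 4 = 2*b^2 - 9*b + m*(b - 4) + 4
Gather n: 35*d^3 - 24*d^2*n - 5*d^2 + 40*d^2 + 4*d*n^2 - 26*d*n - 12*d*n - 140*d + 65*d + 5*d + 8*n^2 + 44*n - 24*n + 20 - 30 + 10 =35*d^3 + 35*d^2 - 70*d + n^2*(4*d + 8) + n*(-24*d^2 - 38*d + 20)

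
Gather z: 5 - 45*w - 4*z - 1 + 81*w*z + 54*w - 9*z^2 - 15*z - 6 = 9*w - 9*z^2 + z*(81*w - 19) - 2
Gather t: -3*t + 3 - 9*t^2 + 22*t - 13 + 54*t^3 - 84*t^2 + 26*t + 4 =54*t^3 - 93*t^2 + 45*t - 6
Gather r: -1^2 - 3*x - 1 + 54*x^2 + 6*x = 54*x^2 + 3*x - 2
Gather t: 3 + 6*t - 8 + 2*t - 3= 8*t - 8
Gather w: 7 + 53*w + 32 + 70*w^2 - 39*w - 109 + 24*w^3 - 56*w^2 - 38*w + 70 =24*w^3 + 14*w^2 - 24*w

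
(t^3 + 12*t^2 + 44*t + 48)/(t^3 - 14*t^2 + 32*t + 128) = (t^2 + 10*t + 24)/(t^2 - 16*t + 64)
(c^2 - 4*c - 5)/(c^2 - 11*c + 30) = (c + 1)/(c - 6)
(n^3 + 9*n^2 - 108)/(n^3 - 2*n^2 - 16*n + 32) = (n^3 + 9*n^2 - 108)/(n^3 - 2*n^2 - 16*n + 32)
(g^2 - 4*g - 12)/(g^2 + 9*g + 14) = (g - 6)/(g + 7)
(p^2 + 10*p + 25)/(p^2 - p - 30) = (p + 5)/(p - 6)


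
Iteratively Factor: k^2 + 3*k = (k + 3)*(k)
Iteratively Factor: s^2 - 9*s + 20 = (s - 5)*(s - 4)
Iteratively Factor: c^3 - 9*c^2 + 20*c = (c - 5)*(c^2 - 4*c) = c*(c - 5)*(c - 4)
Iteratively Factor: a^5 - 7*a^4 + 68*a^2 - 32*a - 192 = (a - 3)*(a^4 - 4*a^3 - 12*a^2 + 32*a + 64) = (a - 4)*(a - 3)*(a^3 - 12*a - 16) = (a - 4)*(a - 3)*(a + 2)*(a^2 - 2*a - 8) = (a - 4)^2*(a - 3)*(a + 2)*(a + 2)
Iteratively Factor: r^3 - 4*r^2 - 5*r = (r + 1)*(r^2 - 5*r) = r*(r + 1)*(r - 5)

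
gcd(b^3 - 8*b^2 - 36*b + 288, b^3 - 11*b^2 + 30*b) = b - 6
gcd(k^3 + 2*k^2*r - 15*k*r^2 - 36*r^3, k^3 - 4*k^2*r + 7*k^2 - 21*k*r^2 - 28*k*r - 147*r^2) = k + 3*r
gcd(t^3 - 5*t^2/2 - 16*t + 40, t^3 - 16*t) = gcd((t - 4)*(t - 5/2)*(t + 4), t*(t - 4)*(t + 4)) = t^2 - 16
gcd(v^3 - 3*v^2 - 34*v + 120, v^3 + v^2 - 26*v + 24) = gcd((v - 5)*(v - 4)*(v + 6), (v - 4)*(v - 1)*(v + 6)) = v^2 + 2*v - 24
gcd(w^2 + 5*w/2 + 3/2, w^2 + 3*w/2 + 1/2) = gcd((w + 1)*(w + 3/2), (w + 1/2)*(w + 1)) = w + 1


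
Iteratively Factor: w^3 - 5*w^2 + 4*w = (w)*(w^2 - 5*w + 4) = w*(w - 4)*(w - 1)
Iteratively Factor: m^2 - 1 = (m - 1)*(m + 1)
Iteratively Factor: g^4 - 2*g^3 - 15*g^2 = (g)*(g^3 - 2*g^2 - 15*g) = g*(g - 5)*(g^2 + 3*g) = g^2*(g - 5)*(g + 3)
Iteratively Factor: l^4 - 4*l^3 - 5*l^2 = (l - 5)*(l^3 + l^2) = l*(l - 5)*(l^2 + l) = l*(l - 5)*(l + 1)*(l)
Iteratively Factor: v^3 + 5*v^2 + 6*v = (v)*(v^2 + 5*v + 6) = v*(v + 3)*(v + 2)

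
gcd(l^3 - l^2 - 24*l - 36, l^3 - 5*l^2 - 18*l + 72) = l - 6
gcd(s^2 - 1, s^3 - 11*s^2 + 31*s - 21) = s - 1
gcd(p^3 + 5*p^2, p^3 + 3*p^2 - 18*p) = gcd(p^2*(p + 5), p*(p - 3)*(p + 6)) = p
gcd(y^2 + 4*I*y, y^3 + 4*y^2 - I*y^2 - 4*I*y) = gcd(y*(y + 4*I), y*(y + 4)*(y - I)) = y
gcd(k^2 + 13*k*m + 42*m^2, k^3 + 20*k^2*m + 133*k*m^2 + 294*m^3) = k^2 + 13*k*m + 42*m^2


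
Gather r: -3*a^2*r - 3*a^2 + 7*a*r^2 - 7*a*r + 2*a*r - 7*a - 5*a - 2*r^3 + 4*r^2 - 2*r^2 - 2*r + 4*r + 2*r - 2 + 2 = -3*a^2 - 12*a - 2*r^3 + r^2*(7*a + 2) + r*(-3*a^2 - 5*a + 4)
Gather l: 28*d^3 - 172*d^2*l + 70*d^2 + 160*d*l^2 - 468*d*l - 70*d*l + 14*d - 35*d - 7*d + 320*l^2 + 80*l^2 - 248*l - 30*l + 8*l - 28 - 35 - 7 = 28*d^3 + 70*d^2 - 28*d + l^2*(160*d + 400) + l*(-172*d^2 - 538*d - 270) - 70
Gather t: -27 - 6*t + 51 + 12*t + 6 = 6*t + 30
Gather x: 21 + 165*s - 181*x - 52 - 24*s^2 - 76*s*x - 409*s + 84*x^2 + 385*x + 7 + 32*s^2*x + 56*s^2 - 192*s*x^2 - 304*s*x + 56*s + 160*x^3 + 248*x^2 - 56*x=32*s^2 - 188*s + 160*x^3 + x^2*(332 - 192*s) + x*(32*s^2 - 380*s + 148) - 24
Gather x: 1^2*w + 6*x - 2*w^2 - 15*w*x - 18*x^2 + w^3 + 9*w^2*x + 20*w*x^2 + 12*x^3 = w^3 - 2*w^2 + w + 12*x^3 + x^2*(20*w - 18) + x*(9*w^2 - 15*w + 6)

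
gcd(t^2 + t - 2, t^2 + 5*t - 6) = t - 1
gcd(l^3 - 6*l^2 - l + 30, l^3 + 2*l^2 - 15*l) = l - 3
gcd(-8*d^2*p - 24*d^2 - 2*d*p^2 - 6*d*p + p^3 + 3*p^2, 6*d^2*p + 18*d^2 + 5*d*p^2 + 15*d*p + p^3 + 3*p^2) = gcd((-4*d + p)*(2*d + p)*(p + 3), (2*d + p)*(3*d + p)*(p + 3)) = 2*d*p + 6*d + p^2 + 3*p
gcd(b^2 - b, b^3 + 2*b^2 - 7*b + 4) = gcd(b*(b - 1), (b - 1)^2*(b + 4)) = b - 1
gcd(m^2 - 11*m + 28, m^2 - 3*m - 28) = m - 7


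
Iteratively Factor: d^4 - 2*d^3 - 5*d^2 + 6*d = (d)*(d^3 - 2*d^2 - 5*d + 6) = d*(d - 1)*(d^2 - d - 6) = d*(d - 1)*(d + 2)*(d - 3)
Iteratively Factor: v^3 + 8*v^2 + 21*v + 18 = (v + 3)*(v^2 + 5*v + 6) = (v + 3)^2*(v + 2)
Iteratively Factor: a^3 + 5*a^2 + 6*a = (a)*(a^2 + 5*a + 6) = a*(a + 2)*(a + 3)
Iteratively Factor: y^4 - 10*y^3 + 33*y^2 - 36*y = (y - 4)*(y^3 - 6*y^2 + 9*y) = (y - 4)*(y - 3)*(y^2 - 3*y) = (y - 4)*(y - 3)^2*(y)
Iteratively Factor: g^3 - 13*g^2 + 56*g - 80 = (g - 4)*(g^2 - 9*g + 20) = (g - 5)*(g - 4)*(g - 4)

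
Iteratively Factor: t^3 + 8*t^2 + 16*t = (t + 4)*(t^2 + 4*t) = (t + 4)^2*(t)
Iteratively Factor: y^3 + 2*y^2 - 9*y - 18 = (y + 2)*(y^2 - 9) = (y - 3)*(y + 2)*(y + 3)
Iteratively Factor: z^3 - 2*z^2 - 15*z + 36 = (z - 3)*(z^2 + z - 12) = (z - 3)*(z + 4)*(z - 3)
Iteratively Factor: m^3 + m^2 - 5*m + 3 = (m - 1)*(m^2 + 2*m - 3) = (m - 1)^2*(m + 3)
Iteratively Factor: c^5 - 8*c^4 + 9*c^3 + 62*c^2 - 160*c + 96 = (c + 3)*(c^4 - 11*c^3 + 42*c^2 - 64*c + 32) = (c - 4)*(c + 3)*(c^3 - 7*c^2 + 14*c - 8) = (c - 4)*(c - 1)*(c + 3)*(c^2 - 6*c + 8) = (c - 4)^2*(c - 1)*(c + 3)*(c - 2)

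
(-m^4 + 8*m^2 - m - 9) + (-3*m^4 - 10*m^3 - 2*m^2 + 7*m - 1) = -4*m^4 - 10*m^3 + 6*m^2 + 6*m - 10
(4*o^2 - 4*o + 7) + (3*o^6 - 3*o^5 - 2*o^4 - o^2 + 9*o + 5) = 3*o^6 - 3*o^5 - 2*o^4 + 3*o^2 + 5*o + 12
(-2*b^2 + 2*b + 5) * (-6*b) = 12*b^3 - 12*b^2 - 30*b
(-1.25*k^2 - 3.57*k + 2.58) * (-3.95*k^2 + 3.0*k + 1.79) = 4.9375*k^4 + 10.3515*k^3 - 23.1385*k^2 + 1.3497*k + 4.6182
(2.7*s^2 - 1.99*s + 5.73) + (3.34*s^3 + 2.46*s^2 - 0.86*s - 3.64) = 3.34*s^3 + 5.16*s^2 - 2.85*s + 2.09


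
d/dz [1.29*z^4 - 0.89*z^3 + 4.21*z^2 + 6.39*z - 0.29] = 5.16*z^3 - 2.67*z^2 + 8.42*z + 6.39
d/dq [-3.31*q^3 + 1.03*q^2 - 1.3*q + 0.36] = -9.93*q^2 + 2.06*q - 1.3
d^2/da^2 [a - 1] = 0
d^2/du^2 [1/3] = 0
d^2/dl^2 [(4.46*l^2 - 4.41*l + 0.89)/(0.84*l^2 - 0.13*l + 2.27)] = (3.5527136788005e-15*l^4 - 5.249328*l^3 - 47.258064*l^2 + 49.8708*l + 39.997064)/(0.592704*l^6 - 0.275184*l^5 + 4.847724*l^4 - 1.489501*l^3 + 13.100397*l^2 - 2.009631*l + 11.697083)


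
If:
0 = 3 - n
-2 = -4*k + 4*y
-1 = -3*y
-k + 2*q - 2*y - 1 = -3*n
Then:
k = 5/6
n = 3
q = -13/4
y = 1/3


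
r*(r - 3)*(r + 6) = r^3 + 3*r^2 - 18*r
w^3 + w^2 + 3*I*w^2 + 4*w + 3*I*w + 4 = (w + 1)*(w - I)*(w + 4*I)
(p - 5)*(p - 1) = p^2 - 6*p + 5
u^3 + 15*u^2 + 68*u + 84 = (u + 2)*(u + 6)*(u + 7)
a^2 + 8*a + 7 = (a + 1)*(a + 7)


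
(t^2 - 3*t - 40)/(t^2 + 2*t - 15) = (t - 8)/(t - 3)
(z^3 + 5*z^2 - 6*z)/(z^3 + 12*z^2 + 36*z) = (z - 1)/(z + 6)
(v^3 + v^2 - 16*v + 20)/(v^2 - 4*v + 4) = v + 5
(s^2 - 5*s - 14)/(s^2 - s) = (s^2 - 5*s - 14)/(s*(s - 1))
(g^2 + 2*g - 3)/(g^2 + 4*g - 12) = (g^2 + 2*g - 3)/(g^2 + 4*g - 12)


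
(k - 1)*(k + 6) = k^2 + 5*k - 6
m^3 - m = m*(m - 1)*(m + 1)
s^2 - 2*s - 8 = (s - 4)*(s + 2)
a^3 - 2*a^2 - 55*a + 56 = (a - 8)*(a - 1)*(a + 7)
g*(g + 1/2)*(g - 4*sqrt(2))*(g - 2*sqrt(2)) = g^4 - 6*sqrt(2)*g^3 + g^3/2 - 3*sqrt(2)*g^2 + 16*g^2 + 8*g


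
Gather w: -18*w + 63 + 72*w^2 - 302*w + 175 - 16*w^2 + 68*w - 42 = 56*w^2 - 252*w + 196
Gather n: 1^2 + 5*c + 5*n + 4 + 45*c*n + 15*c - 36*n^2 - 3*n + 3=20*c - 36*n^2 + n*(45*c + 2) + 8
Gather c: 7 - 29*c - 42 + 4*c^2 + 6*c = 4*c^2 - 23*c - 35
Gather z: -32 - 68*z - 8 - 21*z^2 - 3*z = -21*z^2 - 71*z - 40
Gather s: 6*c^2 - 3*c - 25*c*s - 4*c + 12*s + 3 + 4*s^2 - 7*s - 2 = 6*c^2 - 7*c + 4*s^2 + s*(5 - 25*c) + 1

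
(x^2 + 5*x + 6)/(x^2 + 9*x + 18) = (x + 2)/(x + 6)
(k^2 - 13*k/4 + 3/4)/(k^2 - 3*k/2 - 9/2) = (4*k - 1)/(2*(2*k + 3))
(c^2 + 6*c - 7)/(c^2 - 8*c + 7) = (c + 7)/(c - 7)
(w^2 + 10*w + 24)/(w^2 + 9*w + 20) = (w + 6)/(w + 5)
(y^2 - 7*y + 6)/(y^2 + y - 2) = (y - 6)/(y + 2)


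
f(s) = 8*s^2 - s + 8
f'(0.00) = -1.00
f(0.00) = 8.00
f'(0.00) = -1.00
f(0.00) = 8.00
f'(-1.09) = -18.44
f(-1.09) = 18.59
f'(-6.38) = -103.08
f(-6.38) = 340.02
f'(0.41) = 5.56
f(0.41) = 8.93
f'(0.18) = 1.88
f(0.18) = 8.08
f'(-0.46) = -8.36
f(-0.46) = 10.15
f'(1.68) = 25.88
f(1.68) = 28.90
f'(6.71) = 106.36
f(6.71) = 361.48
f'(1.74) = 26.84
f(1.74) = 30.48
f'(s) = 16*s - 1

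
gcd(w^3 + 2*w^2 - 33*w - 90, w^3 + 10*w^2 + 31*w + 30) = w^2 + 8*w + 15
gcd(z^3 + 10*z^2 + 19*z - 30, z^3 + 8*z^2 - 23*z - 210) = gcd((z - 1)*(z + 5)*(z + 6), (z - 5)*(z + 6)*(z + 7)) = z + 6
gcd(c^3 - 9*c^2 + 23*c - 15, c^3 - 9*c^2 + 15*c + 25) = c - 5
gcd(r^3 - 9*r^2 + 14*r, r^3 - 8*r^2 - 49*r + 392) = r - 7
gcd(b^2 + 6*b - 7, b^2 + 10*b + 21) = b + 7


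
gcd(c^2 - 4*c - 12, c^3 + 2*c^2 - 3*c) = 1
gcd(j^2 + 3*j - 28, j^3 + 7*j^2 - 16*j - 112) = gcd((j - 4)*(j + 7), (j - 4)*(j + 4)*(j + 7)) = j^2 + 3*j - 28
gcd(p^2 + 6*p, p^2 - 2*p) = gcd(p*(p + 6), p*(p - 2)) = p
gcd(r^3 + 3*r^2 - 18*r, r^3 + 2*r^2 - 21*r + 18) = r^2 + 3*r - 18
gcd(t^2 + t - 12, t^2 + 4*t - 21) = t - 3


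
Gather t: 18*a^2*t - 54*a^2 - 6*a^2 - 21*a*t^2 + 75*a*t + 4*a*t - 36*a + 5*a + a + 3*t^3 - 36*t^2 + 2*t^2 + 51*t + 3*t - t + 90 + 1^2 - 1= -60*a^2 - 30*a + 3*t^3 + t^2*(-21*a - 34) + t*(18*a^2 + 79*a + 53) + 90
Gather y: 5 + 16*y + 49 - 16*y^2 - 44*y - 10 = -16*y^2 - 28*y + 44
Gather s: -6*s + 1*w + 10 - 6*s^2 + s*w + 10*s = -6*s^2 + s*(w + 4) + w + 10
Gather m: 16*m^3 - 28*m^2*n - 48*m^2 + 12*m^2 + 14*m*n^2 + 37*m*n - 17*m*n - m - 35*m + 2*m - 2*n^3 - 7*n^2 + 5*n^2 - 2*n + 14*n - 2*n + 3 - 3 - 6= 16*m^3 + m^2*(-28*n - 36) + m*(14*n^2 + 20*n - 34) - 2*n^3 - 2*n^2 + 10*n - 6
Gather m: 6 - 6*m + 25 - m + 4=35 - 7*m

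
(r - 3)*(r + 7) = r^2 + 4*r - 21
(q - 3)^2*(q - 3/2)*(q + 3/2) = q^4 - 6*q^3 + 27*q^2/4 + 27*q/2 - 81/4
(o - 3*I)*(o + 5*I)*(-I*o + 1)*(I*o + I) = o^4 + o^3 + 3*I*o^3 + 13*o^2 + 3*I*o^2 + 13*o + 15*I*o + 15*I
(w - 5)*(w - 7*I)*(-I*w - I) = -I*w^3 - 7*w^2 + 4*I*w^2 + 28*w + 5*I*w + 35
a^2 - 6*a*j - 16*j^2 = (a - 8*j)*(a + 2*j)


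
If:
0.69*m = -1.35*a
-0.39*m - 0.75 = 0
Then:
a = 0.98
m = -1.92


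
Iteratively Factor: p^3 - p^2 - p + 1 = (p - 1)*(p^2 - 1) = (p - 1)*(p + 1)*(p - 1)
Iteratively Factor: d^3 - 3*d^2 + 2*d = (d - 2)*(d^2 - d) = d*(d - 2)*(d - 1)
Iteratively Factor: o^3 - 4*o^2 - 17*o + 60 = (o - 3)*(o^2 - o - 20) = (o - 3)*(o + 4)*(o - 5)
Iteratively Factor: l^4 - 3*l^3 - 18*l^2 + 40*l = (l + 4)*(l^3 - 7*l^2 + 10*l) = (l - 5)*(l + 4)*(l^2 - 2*l) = l*(l - 5)*(l + 4)*(l - 2)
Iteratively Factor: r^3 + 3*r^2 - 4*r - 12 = (r + 2)*(r^2 + r - 6) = (r - 2)*(r + 2)*(r + 3)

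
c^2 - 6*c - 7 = (c - 7)*(c + 1)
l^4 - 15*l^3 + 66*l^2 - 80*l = l*(l - 8)*(l - 5)*(l - 2)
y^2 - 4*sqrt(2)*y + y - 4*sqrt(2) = (y + 1)*(y - 4*sqrt(2))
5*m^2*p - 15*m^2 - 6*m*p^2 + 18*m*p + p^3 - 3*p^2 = (-5*m + p)*(-m + p)*(p - 3)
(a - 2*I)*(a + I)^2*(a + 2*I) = a^4 + 2*I*a^3 + 3*a^2 + 8*I*a - 4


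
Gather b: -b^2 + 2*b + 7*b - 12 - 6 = -b^2 + 9*b - 18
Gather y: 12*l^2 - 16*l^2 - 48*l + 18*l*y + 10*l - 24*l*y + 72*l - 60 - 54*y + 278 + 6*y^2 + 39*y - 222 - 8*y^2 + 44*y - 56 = -4*l^2 + 34*l - 2*y^2 + y*(29 - 6*l) - 60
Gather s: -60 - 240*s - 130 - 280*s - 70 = -520*s - 260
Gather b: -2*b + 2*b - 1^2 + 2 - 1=0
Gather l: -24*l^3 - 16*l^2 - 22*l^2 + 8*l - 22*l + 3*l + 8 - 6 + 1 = -24*l^3 - 38*l^2 - 11*l + 3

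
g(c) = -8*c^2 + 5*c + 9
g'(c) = 5 - 16*c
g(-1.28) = -10.51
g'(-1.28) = 25.48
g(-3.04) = -80.13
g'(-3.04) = 53.64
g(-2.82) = -68.72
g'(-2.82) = 50.12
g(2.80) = -39.72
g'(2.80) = -39.80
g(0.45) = 9.63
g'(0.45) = -2.20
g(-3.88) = -130.84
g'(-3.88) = 67.08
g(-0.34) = 6.38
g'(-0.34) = 10.44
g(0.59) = 9.17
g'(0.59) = -4.44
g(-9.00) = -684.00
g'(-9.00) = 149.00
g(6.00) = -249.00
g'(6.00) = -91.00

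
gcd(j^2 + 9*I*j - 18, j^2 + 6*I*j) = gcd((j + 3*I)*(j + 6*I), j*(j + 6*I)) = j + 6*I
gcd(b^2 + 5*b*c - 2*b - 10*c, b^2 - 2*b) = b - 2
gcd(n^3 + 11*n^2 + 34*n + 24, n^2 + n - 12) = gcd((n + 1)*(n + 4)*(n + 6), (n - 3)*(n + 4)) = n + 4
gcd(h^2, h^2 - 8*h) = h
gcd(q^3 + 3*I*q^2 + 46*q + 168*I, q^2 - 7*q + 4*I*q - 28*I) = q + 4*I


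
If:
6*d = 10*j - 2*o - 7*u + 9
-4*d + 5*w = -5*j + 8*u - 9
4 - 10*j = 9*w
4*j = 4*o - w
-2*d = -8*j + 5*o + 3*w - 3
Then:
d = -2605/176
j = -175/44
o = -243/88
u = 799/88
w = 107/22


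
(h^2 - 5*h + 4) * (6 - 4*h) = -4*h^3 + 26*h^2 - 46*h + 24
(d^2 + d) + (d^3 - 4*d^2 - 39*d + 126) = d^3 - 3*d^2 - 38*d + 126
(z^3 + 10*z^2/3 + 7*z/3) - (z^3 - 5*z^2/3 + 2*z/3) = 5*z^2 + 5*z/3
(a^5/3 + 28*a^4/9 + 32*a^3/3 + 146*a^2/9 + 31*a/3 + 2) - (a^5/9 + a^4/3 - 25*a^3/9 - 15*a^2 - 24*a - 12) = 2*a^5/9 + 25*a^4/9 + 121*a^3/9 + 281*a^2/9 + 103*a/3 + 14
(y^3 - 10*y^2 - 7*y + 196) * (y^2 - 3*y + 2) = y^5 - 13*y^4 + 25*y^3 + 197*y^2 - 602*y + 392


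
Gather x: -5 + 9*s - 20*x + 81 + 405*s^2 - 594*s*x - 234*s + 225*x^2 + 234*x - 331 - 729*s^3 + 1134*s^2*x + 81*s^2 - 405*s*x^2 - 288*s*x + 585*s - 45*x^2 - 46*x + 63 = -729*s^3 + 486*s^2 + 360*s + x^2*(180 - 405*s) + x*(1134*s^2 - 882*s + 168) - 192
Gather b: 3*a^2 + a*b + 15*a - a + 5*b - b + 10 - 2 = 3*a^2 + 14*a + b*(a + 4) + 8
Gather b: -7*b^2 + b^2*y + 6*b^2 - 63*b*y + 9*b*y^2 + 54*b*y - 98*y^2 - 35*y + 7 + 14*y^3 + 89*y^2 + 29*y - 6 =b^2*(y - 1) + b*(9*y^2 - 9*y) + 14*y^3 - 9*y^2 - 6*y + 1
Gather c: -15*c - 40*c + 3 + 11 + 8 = 22 - 55*c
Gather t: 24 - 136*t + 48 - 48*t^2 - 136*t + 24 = -48*t^2 - 272*t + 96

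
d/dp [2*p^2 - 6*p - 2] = 4*p - 6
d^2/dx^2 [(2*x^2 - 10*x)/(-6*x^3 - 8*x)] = 6*(-3*x^3 + 45*x^2 + 12*x - 20)/(27*x^6 + 108*x^4 + 144*x^2 + 64)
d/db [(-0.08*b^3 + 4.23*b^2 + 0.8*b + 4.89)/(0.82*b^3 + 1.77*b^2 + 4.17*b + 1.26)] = (2.77555756156289e-17*b^5 - 3.6102*b^4 - 1.9792*b^3 + 3.8913*b^2 - 6.651*b - 19.3833)/(0.6724*b^6 + 2.9028*b^5 + 9.9717*b^4 + 16.8282*b^3 + 21.8493*b^2 + 10.5084*b + 1.5876)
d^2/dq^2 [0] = 0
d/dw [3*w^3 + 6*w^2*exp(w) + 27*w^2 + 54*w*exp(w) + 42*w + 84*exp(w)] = 6*w^2*exp(w) + 9*w^2 + 66*w*exp(w) + 54*w + 138*exp(w) + 42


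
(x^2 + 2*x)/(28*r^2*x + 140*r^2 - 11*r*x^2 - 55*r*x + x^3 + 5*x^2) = x*(x + 2)/(28*r^2*x + 140*r^2 - 11*r*x^2 - 55*r*x + x^3 + 5*x^2)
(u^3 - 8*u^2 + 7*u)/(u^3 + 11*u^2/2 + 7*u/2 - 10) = 2*u*(u - 7)/(2*u^2 + 13*u + 20)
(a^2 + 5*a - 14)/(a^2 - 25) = (a^2 + 5*a - 14)/(a^2 - 25)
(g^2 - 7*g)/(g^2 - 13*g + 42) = g/(g - 6)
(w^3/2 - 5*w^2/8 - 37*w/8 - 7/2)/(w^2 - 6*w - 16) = (-4*w^3 + 5*w^2 + 37*w + 28)/(8*(-w^2 + 6*w + 16))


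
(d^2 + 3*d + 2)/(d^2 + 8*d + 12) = (d + 1)/(d + 6)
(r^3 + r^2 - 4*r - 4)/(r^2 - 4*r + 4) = (r^2 + 3*r + 2)/(r - 2)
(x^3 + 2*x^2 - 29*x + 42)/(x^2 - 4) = (x^2 + 4*x - 21)/(x + 2)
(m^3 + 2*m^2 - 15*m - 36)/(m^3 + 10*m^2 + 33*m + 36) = (m - 4)/(m + 4)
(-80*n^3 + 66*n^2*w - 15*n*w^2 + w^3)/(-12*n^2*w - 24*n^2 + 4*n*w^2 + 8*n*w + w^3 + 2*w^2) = (40*n^2 - 13*n*w + w^2)/(6*n*w + 12*n + w^2 + 2*w)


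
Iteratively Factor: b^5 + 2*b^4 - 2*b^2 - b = (b + 1)*(b^4 + b^3 - b^2 - b) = b*(b + 1)*(b^3 + b^2 - b - 1) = b*(b - 1)*(b + 1)*(b^2 + 2*b + 1) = b*(b - 1)*(b + 1)^2*(b + 1)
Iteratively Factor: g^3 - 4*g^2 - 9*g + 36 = (g - 3)*(g^2 - g - 12) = (g - 4)*(g - 3)*(g + 3)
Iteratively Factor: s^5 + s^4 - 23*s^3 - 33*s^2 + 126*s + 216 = (s - 4)*(s^4 + 5*s^3 - 3*s^2 - 45*s - 54) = (s - 4)*(s + 2)*(s^3 + 3*s^2 - 9*s - 27) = (s - 4)*(s - 3)*(s + 2)*(s^2 + 6*s + 9) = (s - 4)*(s - 3)*(s + 2)*(s + 3)*(s + 3)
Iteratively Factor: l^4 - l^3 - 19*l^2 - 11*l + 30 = (l - 1)*(l^3 - 19*l - 30) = (l - 5)*(l - 1)*(l^2 + 5*l + 6) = (l - 5)*(l - 1)*(l + 3)*(l + 2)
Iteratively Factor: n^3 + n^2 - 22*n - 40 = (n - 5)*(n^2 + 6*n + 8) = (n - 5)*(n + 4)*(n + 2)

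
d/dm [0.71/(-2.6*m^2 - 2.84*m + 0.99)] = (3.692*m + 2.0164)/(2.6*m^2 + 2.84*m - 0.99)^2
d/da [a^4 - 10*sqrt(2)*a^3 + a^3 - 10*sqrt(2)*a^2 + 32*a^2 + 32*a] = 4*a^3 - 30*sqrt(2)*a^2 + 3*a^2 - 20*sqrt(2)*a + 64*a + 32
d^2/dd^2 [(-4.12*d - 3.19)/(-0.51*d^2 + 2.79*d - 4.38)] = ((19.7358 - 12.6072*d)*(0.51*d^2 - 2.79*d + 4.38) + (1.02*d - 2.79)*(2.04*d - 5.58)*(4.12*d + 3.19))/(0.51*d^2 - 2.79*d + 4.38)^3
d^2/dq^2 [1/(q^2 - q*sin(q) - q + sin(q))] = ((q^2 - q*sin(q) - q + sin(q))*(-q*sin(q) + sin(q) + 2*cos(q) - 2) + 2*(q*cos(q) - 2*q - sqrt(2)*cos(q + pi/4) + 1)^2)/((q - 1)^3*(q - sin(q))^3)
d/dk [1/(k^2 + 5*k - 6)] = (-2*k - 5)/(k^2 + 5*k - 6)^2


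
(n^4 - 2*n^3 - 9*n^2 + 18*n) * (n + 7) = n^5 + 5*n^4 - 23*n^3 - 45*n^2 + 126*n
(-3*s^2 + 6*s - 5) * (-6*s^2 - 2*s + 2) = 18*s^4 - 30*s^3 + 12*s^2 + 22*s - 10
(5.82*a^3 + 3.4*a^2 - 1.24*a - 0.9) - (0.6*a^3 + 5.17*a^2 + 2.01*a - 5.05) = 5.22*a^3 - 1.77*a^2 - 3.25*a + 4.15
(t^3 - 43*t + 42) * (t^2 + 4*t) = t^5 + 4*t^4 - 43*t^3 - 130*t^2 + 168*t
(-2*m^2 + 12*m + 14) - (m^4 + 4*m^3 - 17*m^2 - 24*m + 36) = -m^4 - 4*m^3 + 15*m^2 + 36*m - 22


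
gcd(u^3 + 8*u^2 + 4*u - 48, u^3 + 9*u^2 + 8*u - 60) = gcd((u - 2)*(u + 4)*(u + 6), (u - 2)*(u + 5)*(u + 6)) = u^2 + 4*u - 12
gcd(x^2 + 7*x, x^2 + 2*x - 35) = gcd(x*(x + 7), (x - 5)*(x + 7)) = x + 7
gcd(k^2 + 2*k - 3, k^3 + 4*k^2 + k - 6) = k^2 + 2*k - 3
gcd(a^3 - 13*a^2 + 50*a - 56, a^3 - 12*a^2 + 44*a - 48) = a^2 - 6*a + 8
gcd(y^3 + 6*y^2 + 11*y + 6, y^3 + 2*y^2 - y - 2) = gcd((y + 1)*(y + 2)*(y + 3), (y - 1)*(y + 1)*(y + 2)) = y^2 + 3*y + 2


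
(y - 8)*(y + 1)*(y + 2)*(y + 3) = y^4 - 2*y^3 - 37*y^2 - 82*y - 48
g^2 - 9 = (g - 3)*(g + 3)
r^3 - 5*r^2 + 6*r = r*(r - 3)*(r - 2)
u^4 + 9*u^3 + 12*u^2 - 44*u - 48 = (u - 2)*(u + 1)*(u + 4)*(u + 6)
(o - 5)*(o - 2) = o^2 - 7*o + 10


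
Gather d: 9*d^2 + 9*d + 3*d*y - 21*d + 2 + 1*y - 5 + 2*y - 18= 9*d^2 + d*(3*y - 12) + 3*y - 21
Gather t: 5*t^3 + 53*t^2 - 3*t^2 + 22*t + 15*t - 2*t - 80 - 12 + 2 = 5*t^3 + 50*t^2 + 35*t - 90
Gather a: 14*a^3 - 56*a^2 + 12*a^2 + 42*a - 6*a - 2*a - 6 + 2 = 14*a^3 - 44*a^2 + 34*a - 4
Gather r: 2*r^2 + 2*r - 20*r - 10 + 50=2*r^2 - 18*r + 40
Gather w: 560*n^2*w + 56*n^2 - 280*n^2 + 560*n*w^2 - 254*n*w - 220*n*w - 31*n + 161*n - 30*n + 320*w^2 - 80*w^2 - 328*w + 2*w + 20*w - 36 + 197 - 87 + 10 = -224*n^2 + 100*n + w^2*(560*n + 240) + w*(560*n^2 - 474*n - 306) + 84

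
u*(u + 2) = u^2 + 2*u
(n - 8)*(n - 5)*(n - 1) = n^3 - 14*n^2 + 53*n - 40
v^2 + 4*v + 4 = (v + 2)^2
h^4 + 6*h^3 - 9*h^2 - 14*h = h*(h - 2)*(h + 1)*(h + 7)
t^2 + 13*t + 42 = (t + 6)*(t + 7)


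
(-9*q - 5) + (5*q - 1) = -4*q - 6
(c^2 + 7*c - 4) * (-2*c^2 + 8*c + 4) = -2*c^4 - 6*c^3 + 68*c^2 - 4*c - 16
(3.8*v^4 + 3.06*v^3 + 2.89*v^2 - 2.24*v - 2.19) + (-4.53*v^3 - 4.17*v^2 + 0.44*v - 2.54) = 3.8*v^4 - 1.47*v^3 - 1.28*v^2 - 1.8*v - 4.73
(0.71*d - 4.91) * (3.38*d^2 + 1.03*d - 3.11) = 2.3998*d^3 - 15.8645*d^2 - 7.2654*d + 15.2701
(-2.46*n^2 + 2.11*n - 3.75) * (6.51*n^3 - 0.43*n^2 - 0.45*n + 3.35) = -16.0146*n^5 + 14.7939*n^4 - 24.2128*n^3 - 7.578*n^2 + 8.756*n - 12.5625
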